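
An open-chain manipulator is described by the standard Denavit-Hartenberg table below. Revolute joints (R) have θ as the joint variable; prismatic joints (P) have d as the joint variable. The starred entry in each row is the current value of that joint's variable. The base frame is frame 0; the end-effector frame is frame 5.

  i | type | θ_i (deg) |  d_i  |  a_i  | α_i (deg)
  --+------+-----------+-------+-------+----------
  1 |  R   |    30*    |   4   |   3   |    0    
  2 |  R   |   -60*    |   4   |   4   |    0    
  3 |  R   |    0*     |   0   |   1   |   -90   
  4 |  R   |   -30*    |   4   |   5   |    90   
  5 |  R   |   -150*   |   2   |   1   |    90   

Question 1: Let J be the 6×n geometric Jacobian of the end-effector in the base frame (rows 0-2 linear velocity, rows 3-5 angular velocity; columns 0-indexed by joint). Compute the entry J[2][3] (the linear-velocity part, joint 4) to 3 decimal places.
-2.580

axis z_3 = (0.5000,0.8660,0.0000); lever o_n−o_3 = (3.9845,1.7410,3.7990)
cross product → J_v[:, 3] = (3.2901,-1.8995,-2.5801)
J_ω[:, 3] = z_3
entry J[2][3] = -2.5801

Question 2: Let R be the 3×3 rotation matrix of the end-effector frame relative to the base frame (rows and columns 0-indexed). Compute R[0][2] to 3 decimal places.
0.058

End-effector z-axis (col 2 of R) = (0.0580,0.9665,-0.2500)
R[0][2] = 0.0580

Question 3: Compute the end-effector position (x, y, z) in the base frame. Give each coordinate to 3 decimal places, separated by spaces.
10.913 0.741 11.799

after link 1: o_1 = (2.5981, 1.5000, 4.0000)
after link 2: o_2 = (6.0622, -0.5000, 8.0000)
after link 3: o_3 = (6.9282, -1.0000, 8.0000)
after link 4: o_4 = (12.6782, 0.2990, 10.5000)
after link 5: o_5 = (10.9127, 0.7410, 11.7990)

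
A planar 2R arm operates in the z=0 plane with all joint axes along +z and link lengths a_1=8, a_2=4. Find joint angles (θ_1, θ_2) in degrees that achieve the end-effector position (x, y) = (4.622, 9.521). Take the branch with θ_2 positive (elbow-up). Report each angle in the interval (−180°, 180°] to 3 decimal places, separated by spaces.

45.003 59.987

cos θ_2 = (112.0123−8²−4²)/(2·8·4) = 0.5002; θ_2 = 59.9873° (elbow-up)
β = atan2(9.5210,4.6220) = 64.1056°; ψ = atan2(3.4637,10.0008) = 19.1030°
θ_1 = β − ψ = 45.0026°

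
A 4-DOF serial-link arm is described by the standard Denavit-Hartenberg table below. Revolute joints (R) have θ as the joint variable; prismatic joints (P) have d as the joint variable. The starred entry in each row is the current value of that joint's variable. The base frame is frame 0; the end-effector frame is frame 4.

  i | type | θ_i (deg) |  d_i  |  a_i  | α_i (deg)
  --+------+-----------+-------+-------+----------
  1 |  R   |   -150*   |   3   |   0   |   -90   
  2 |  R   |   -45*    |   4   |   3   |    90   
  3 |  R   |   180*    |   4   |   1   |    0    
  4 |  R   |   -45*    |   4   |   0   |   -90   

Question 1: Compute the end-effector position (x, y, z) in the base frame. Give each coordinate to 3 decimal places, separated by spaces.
after link 1: o_1 = (0.0000, 0.0000, 3.0000)
after link 2: o_2 = (0.1629, -4.5248, 5.1213)
after link 3: o_3 = (3.2247, -2.7570, 7.2426)
after link 4: o_4 = (5.6742, -1.3428, 10.0711)

5.674 -1.343 10.071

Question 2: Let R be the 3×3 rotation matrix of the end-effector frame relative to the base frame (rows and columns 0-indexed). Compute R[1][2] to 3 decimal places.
0.862

End-effector z-axis (col 2 of R) = (0.0795,0.8624,-0.5000)
R[1][2] = 0.8624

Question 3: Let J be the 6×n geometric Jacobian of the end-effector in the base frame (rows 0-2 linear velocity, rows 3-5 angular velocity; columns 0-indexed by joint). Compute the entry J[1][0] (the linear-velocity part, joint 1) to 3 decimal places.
5.674

axis z_0 = ẑ; lever o_n−o_0 = (5.6742,-1.3428,10.0711)
cross product → J_v[:, 0] = (1.3428,5.6742,-0.0000)
J_ω[:, 0] = z_0
entry J[1][0] = 5.6742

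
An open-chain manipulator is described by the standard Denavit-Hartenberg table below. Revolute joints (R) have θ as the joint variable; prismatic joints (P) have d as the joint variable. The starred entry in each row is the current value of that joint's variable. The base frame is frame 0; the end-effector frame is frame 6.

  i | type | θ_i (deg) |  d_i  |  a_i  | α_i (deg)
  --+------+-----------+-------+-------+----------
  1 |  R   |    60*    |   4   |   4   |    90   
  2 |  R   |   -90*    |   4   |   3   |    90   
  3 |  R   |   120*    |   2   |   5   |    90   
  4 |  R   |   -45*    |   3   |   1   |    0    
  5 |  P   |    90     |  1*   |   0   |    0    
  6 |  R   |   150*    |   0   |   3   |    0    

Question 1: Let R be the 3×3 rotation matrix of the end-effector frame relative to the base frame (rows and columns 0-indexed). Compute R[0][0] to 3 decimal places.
End-effector x-axis (col 0 of R) = (-0.5950,0.6424,-0.4830)
R[0][0] = -0.5950

-0.595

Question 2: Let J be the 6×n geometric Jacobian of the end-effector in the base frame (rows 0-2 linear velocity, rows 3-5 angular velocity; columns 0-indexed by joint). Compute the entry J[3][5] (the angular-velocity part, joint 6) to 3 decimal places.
axis z_5 = (0.4330,-0.2500,-0.8660); lever o_n−o_5 = (-1.7851,1.9272,-1.4489)
cross product → J_v[:, 5] = (2.0312,2.1733,0.3882)
J_ω[:, 5] = z_5
entry J[3][5] = 0.4330

0.433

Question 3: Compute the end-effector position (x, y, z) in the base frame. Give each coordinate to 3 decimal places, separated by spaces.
9.045 -1.200 -1.059

after link 1: o_1 = (2.0000, 3.4641, 4.0000)
after link 2: o_2 = (5.4641, 1.4641, 1.0000)
after link 3: o_3 = (8.2141, -2.4330, 3.5000)
after link 4: o_4 = (10.3970, -2.8768, 1.2555)
after link 5: o_5 = (10.8300, -3.1268, 0.3895)
after link 6: o_6 = (9.0449, -1.1996, -1.0594)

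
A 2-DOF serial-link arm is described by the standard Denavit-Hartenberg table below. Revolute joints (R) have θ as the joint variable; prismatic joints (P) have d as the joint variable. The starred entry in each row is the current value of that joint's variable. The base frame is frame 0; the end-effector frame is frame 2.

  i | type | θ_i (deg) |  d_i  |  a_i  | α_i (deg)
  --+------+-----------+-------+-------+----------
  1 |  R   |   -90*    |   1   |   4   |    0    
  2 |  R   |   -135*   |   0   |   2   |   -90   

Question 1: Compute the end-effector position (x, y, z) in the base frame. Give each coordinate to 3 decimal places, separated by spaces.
-1.414 -2.586 1.000

after link 1: o_1 = (0.0000, -4.0000, 1.0000)
after link 2: o_2 = (-1.4142, -2.5858, 1.0000)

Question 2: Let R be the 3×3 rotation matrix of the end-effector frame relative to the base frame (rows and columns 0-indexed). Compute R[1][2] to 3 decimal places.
End-effector z-axis (col 2 of R) = (-0.7071,-0.7071,0.0000)
R[1][2] = -0.7071

-0.707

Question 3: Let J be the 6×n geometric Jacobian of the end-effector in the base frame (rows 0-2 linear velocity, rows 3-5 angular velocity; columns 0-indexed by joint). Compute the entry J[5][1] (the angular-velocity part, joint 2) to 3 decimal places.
axis z_1 = (0.0000,0.0000,1.0000); lever o_n−o_1 = (-1.4142,1.4142,0.0000)
cross product → J_v[:, 1] = (-1.4142,-1.4142,0.0000)
J_ω[:, 1] = z_1
entry J[5][1] = 1.0000

1.000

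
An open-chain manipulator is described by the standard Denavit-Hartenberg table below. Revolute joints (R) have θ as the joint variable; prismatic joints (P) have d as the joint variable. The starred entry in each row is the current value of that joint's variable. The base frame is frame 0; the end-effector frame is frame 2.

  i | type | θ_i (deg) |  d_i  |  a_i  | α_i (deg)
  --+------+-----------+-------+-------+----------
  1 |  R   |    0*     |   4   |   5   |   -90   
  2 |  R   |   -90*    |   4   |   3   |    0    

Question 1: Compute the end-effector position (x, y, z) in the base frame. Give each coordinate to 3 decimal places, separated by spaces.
after link 1: o_1 = (5.0000, 0.0000, 4.0000)
after link 2: o_2 = (5.0000, 4.0000, 7.0000)

5.000 4.000 7.000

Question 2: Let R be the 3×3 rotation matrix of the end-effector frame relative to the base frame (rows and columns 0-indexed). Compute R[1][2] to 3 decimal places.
1.000

End-effector z-axis (col 2 of R) = (0.0000,1.0000,0.0000)
R[1][2] = 1.0000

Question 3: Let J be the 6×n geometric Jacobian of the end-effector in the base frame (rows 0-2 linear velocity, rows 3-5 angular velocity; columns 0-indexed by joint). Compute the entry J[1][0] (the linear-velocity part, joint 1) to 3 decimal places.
axis z_0 = ẑ; lever o_n−o_0 = (5.0000,4.0000,7.0000)
cross product → J_v[:, 0] = (-4.0000,5.0000,0.0000)
J_ω[:, 0] = z_0
entry J[1][0] = 5.0000

5.000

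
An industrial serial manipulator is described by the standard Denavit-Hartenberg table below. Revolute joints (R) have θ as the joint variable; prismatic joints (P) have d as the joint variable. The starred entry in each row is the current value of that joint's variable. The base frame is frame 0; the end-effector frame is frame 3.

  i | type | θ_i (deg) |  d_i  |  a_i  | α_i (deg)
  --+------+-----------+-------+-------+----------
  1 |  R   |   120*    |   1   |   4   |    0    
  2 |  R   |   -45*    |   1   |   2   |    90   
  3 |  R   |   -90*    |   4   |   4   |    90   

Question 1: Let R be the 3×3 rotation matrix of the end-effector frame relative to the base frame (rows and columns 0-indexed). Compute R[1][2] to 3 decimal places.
End-effector z-axis (col 2 of R) = (-0.2588,-0.9659,-0.0000)
R[1][2] = -0.9659

-0.966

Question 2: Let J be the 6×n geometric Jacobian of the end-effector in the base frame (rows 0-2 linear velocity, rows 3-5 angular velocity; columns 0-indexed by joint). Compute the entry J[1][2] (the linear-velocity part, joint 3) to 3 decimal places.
3.864

axis z_2 = (0.9659,-0.2588,0.0000); lever o_n−o_2 = (3.8637,-1.0353,-4.0000)
cross product → J_v[:, 2] = (1.0353,3.8637,0.0000)
J_ω[:, 2] = z_2
entry J[1][2] = 3.8637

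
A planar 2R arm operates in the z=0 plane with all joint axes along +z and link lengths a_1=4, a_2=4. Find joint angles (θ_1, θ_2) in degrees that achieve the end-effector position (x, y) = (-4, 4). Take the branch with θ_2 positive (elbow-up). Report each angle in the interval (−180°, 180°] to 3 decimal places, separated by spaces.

cos θ_2 = (32.0000−4²−4²)/(2·4·4) = 0.0000; θ_2 = 90.0000° (elbow-up)
β = atan2(4.0000,-4.0000) = 135.0000°; ψ = atan2(4.0000,4.0000) = 45.0000°
θ_1 = β − ψ = 90.0000°

90.000 90.000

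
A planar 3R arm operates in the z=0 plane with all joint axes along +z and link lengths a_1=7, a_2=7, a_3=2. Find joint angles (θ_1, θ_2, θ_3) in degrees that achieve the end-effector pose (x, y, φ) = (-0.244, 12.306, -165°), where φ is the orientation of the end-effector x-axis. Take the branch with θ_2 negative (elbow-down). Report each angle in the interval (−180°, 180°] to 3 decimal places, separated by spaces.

wrist centre = target − a_3·(cos φ, sin φ) = (1.6879, 12.8236)
cos θ_2 = (167.2945−7²−7²)/(2·7·7) = 0.7071; θ_2 = -45.0016° (elbow-down)
β = atan2(12.8236,1.6879) = 82.5018°; ψ = atan2(-4.9499,11.9496) = -22.5008°
θ_1 = β − ψ = 105.0026°
θ_3 = φ − θ_1 − θ_2 = 134.9990° (wrapped to (-180°,180°])

105.003 -45.002 134.999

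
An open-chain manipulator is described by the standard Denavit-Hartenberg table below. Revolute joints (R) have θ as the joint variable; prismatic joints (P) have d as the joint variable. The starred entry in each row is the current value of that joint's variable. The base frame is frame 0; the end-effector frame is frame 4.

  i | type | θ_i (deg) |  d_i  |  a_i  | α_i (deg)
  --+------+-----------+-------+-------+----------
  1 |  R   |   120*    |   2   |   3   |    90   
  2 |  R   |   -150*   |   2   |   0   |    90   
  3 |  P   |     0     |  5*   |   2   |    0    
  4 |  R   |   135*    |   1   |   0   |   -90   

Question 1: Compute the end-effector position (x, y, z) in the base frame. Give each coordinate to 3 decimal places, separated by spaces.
after link 1: o_1 = (-1.5000, 2.5981, 2.0000)
after link 2: o_2 = (0.2321, 3.5981, 2.0000)
after link 3: o_3 = (2.3481, -0.0670, 5.3301)
after link 4: o_4 = (2.5981, -0.5000, 6.1962)

2.598 -0.500 6.196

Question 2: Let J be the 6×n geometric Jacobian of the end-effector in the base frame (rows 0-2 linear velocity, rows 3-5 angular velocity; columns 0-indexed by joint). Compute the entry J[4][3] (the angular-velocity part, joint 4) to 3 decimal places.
-0.433

axis z_3 = (0.2500,-0.4330,0.8660); lever o_n−o_3 = (0.2500,-0.4330,0.8660)
cross product → J_v[:, 3] = (0.0000,0.0000,0.0000)
J_ω[:, 3] = z_3
entry J[4][3] = -0.4330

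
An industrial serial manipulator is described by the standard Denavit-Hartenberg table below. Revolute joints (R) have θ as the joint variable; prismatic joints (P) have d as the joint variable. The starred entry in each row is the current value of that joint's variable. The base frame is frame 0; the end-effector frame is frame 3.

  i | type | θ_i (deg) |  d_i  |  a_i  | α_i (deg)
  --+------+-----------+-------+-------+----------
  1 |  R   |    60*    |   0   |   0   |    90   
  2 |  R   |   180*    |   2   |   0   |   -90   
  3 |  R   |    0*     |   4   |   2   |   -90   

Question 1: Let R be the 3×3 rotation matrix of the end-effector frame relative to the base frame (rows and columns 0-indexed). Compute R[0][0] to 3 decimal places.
End-effector x-axis (col 0 of R) = (-0.5000,-0.8660,0.0000)
R[0][0] = -0.5000

-0.500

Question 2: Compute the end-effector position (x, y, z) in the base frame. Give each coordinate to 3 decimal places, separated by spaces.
after link 1: o_1 = (0.0000, 0.0000, 0.0000)
after link 2: o_2 = (1.7321, -1.0000, 0.0000)
after link 3: o_3 = (0.7321, -2.7321, -4.0000)

0.732 -2.732 -4.000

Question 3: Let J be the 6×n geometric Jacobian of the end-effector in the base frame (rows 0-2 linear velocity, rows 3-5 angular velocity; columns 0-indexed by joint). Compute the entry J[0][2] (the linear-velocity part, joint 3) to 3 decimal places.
axis z_2 = (0.0000,-0.0000,-1.0000); lever o_n−o_2 = (-1.0000,-1.7321,-4.0000)
cross product → J_v[:, 2] = (-1.7321,1.0000,-0.0000)
J_ω[:, 2] = z_2
entry J[0][2] = -1.7321

-1.732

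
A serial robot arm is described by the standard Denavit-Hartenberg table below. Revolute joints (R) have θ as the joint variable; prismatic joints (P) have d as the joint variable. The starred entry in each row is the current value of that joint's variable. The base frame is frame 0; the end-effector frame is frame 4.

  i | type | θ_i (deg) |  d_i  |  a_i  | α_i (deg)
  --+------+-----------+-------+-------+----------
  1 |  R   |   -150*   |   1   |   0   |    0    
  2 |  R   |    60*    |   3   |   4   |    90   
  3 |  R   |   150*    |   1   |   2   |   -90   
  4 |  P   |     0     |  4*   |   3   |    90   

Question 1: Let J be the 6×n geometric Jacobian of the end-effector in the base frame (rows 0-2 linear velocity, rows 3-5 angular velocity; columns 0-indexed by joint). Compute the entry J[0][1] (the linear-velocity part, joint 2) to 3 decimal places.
axis z_1 = (0.0000,0.0000,1.0000); lever o_n−o_1 = (-1.0000,2.3301,2.0359)
cross product → J_v[:, 1] = (-2.3301,-1.0000,0.0000)
J_ω[:, 1] = z_1
entry J[0][1] = -2.3301

-2.330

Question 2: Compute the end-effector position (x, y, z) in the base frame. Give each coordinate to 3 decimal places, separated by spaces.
-1.000 2.330 3.036

after link 1: o_1 = (0.0000, 0.0000, 1.0000)
after link 2: o_2 = (-0.0000, -4.0000, 4.0000)
after link 3: o_3 = (-1.0000, -2.2679, 5.0000)
after link 4: o_4 = (-1.0000, 2.3301, 3.0359)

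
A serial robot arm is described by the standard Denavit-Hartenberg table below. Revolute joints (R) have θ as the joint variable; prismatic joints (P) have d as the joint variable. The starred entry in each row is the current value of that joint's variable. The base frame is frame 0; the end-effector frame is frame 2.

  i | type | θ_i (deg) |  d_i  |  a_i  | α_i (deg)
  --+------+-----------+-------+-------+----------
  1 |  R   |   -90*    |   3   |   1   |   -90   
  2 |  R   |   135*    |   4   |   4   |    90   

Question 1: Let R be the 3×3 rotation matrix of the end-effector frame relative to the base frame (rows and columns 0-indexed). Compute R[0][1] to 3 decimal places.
1.000

End-effector y-axis (col 1 of R) = (1.0000,0.0000,0.0000)
R[0][1] = 1.0000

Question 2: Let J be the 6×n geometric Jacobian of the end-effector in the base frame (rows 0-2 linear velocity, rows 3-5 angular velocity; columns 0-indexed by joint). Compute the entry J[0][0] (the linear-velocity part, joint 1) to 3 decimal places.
-1.828

axis z_0 = ẑ; lever o_n−o_0 = (4.0000,1.8284,0.1716)
cross product → J_v[:, 0] = (-1.8284,4.0000,0.0000)
J_ω[:, 0] = z_0
entry J[0][0] = -1.8284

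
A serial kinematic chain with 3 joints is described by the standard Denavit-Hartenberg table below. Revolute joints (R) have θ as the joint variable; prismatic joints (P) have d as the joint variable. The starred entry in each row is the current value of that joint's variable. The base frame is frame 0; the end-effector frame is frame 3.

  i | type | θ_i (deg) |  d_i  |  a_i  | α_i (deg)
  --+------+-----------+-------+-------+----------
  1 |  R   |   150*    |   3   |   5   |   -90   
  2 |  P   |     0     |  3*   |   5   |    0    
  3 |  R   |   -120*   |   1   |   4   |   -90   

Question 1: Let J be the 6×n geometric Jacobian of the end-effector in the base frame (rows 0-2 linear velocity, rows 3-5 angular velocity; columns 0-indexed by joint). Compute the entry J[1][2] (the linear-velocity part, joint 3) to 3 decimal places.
1.732

axis z_2 = (-0.5000,-0.8660,0.0000); lever o_n−o_2 = (1.2321,-1.8660,3.4641)
cross product → J_v[:, 2] = (-3.0000,1.7321,2.0000)
J_ω[:, 2] = z_2
entry J[1][2] = 1.7321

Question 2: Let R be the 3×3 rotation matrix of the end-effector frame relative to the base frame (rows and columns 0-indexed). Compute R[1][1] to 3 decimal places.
0.866

End-effector y-axis (col 1 of R) = (0.5000,0.8660,-0.0000)
R[1][1] = 0.8660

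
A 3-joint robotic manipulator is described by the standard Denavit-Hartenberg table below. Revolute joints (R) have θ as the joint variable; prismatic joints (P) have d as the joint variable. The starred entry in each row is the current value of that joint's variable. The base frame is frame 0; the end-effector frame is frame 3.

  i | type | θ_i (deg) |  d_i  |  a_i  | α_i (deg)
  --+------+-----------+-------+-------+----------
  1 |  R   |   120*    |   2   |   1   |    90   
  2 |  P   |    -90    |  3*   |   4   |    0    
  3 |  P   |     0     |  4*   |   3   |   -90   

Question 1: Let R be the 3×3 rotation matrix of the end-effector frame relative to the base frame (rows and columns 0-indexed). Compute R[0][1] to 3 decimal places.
End-effector y-axis (col 1 of R) = (-0.8660,-0.5000,-0.0000)
R[0][1] = -0.8660

-0.866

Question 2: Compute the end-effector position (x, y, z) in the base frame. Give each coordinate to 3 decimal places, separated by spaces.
after link 1: o_1 = (-0.5000, 0.8660, 2.0000)
after link 2: o_2 = (2.0981, 2.3660, -2.0000)
after link 3: o_3 = (5.5622, 4.3660, -5.0000)

5.562 4.366 -5.000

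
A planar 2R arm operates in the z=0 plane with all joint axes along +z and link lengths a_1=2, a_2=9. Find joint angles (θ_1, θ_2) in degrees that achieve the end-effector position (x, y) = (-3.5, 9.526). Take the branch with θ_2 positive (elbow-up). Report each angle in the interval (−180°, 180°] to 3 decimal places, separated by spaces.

cos θ_2 = (102.9947−2²−9²)/(2·2·9) = 0.4999; θ_2 = 60.0098° (elbow-up)
β = atan2(9.5260,-3.5000) = 110.1741°; ψ = atan2(7.7950,6.4987) = 50.1821°
θ_1 = β − ψ = 59.9920°

59.992 60.010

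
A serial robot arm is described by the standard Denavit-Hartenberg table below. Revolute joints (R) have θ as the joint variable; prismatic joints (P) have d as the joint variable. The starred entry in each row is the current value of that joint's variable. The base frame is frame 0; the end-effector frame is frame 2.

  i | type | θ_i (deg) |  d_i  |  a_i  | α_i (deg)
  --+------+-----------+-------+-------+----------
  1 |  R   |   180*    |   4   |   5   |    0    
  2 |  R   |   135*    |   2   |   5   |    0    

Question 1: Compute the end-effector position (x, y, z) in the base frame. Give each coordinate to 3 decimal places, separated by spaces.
after link 1: o_1 = (-5.0000, 0.0000, 4.0000)
after link 2: o_2 = (-1.4645, -3.5355, 6.0000)

-1.464 -3.536 6.000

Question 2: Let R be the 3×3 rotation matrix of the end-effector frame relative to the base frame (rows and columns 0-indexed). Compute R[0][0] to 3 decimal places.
0.707

End-effector x-axis (col 0 of R) = (0.7071,-0.7071,0.0000)
R[0][0] = 0.7071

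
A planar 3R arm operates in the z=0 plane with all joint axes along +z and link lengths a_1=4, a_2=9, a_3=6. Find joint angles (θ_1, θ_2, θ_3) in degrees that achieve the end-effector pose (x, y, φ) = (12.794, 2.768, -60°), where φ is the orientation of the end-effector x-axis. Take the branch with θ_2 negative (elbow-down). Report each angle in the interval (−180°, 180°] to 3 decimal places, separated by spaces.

60.005 -30.006 -89.999

wrist centre = target − a_3·(cos φ, sin φ) = (9.7940, 7.9642)
cos θ_2 = (159.3502−4²−9²)/(2·4·9) = 0.8660; θ_2 = -30.0058° (elbow-down)
β = atan2(7.9642,9.7940) = 39.1169°; ψ = atan2(-4.5008,11.7938) = -20.8881°
θ_1 = β − ψ = 60.0049°
θ_3 = φ − θ_1 − θ_2 = -89.9991° (wrapped to (-180°,180°])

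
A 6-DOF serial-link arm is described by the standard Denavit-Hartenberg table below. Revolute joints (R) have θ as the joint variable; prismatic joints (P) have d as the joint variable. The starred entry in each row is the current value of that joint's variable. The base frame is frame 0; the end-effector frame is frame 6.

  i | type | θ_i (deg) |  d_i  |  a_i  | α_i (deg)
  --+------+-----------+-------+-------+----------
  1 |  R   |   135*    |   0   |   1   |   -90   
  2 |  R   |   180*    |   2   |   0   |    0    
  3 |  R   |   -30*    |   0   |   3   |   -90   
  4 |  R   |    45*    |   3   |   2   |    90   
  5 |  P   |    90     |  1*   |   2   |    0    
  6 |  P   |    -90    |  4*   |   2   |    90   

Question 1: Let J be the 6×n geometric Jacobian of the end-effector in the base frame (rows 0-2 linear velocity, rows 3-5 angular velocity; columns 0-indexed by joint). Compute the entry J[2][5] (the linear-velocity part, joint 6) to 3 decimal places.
prismatic axis z_5 = (-0.0670,-0.9330,-0.3536)
J_v[:, 5] = z_5; J_ω[:, 5] = (0,0,0)
entry J[2][5] = -0.3536

-0.354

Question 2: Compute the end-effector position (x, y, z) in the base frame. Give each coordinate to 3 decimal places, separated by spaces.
4.881 -8.709 -0.352

after link 1: o_1 = (-0.7071, 0.7071, 0.0000)
after link 2: o_2 = (-2.1213, -0.7071, 0.0000)
after link 3: o_3 = (-0.2842, -2.5442, -1.5000)
after link 4: o_4 = (2.6425, -3.4709, 0.3910)
after link 5: o_5 = (3.2826, -5.1110, 1.7695)
after link 6: o_6 = (4.8807, -8.7091, -0.3519)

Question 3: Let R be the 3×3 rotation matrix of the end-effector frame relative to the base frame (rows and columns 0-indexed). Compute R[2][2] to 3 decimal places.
-0.866

End-effector z-axis (col 2 of R) = (-0.3536,0.3536,-0.8660)
R[2][2] = -0.8660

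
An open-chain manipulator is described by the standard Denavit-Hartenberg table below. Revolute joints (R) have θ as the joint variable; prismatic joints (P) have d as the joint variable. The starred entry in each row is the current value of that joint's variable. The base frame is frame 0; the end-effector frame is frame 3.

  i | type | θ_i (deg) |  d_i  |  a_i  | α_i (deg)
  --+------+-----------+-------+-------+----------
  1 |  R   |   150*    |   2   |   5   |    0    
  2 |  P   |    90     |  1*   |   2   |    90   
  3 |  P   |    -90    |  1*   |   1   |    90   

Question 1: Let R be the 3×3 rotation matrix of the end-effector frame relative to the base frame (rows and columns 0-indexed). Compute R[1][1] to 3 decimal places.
0.500

End-effector y-axis (col 1 of R) = (-0.8660,0.5000,0.0000)
R[1][1] = 0.5000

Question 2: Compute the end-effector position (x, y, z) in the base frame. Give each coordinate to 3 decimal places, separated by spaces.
after link 1: o_1 = (-4.3301, 2.5000, 2.0000)
after link 2: o_2 = (-5.3301, 0.7679, 3.0000)
after link 3: o_3 = (-6.1962, 1.2679, 2.0000)

-6.196 1.268 2.000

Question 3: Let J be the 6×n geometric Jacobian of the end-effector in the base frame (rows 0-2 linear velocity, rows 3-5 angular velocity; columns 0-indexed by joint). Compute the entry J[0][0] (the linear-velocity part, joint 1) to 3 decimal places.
-1.268

axis z_0 = ẑ; lever o_n−o_0 = (-6.1962,1.2679,2.0000)
cross product → J_v[:, 0] = (-1.2679,-6.1962,0.0000)
J_ω[:, 0] = z_0
entry J[0][0] = -1.2679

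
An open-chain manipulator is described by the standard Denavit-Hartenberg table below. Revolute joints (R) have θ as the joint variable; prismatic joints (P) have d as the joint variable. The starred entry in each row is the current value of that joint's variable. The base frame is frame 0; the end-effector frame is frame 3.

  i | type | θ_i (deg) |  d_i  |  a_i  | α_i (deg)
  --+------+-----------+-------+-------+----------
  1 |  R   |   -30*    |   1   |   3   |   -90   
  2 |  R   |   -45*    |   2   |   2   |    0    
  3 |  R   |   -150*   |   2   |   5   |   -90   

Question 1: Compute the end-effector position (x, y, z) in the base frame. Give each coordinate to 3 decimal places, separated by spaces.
1.640 3.672 1.120

after link 1: o_1 = (2.5981, -1.5000, 1.0000)
after link 2: o_2 = (4.8228, -0.4751, 2.4142)
after link 3: o_3 = (1.6402, 3.6718, 1.1201)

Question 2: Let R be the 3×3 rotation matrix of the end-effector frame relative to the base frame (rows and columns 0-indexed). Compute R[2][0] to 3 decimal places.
End-effector x-axis (col 0 of R) = (-0.8365,0.4830,-0.2588)
R[2][0] = -0.2588

-0.259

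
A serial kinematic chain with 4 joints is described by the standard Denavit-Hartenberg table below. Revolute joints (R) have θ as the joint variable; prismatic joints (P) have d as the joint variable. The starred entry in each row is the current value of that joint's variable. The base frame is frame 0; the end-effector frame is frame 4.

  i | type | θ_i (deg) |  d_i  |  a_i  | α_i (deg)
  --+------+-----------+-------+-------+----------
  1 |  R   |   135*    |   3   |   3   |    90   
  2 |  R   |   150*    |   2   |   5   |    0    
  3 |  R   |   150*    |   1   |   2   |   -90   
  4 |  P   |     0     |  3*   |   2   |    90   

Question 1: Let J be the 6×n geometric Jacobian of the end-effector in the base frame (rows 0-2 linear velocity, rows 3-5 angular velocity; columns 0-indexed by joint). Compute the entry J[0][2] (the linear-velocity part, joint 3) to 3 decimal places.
axis z_2 = (0.7071,0.7071,0.0000); lever o_n−o_2 = (-2.5442,3.9584,-1.9641)
cross product → J_v[:, 2] = (-1.3888,1.3888,4.5981)
J_ω[:, 2] = z_2
entry J[0][2] = -1.3888

-1.389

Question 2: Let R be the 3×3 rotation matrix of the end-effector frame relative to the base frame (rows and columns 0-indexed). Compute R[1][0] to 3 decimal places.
0.354

End-effector x-axis (col 0 of R) = (-0.3536,0.3536,-0.8660)
R[1][0] = 0.3536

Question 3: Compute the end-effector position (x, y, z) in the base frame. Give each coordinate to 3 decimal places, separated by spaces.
-0.189 4.432 3.536

after link 1: o_1 = (-2.1213, 2.1213, 3.0000)
after link 2: o_2 = (2.3548, 0.4737, 5.5000)
after link 3: o_3 = (2.3548, 1.8879, 3.7679)
after link 4: o_4 = (-0.1895, 4.4321, 3.5359)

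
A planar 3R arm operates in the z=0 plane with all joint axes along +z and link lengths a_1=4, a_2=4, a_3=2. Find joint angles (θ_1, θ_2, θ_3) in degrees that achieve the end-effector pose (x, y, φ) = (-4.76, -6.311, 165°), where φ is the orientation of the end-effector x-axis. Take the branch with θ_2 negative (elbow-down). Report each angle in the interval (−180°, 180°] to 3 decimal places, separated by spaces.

-89.999 -44.997 -60.004

wrist centre = target − a_3·(cos φ, sin φ) = (-2.8281, -6.8286)
cos θ_2 = (54.6287−4²−4²)/(2·4·4) = 0.7071; θ_2 = -44.9967° (elbow-down)
β = atan2(-6.8286,-2.8281) = -112.4974°; ψ = atan2(-2.8283,6.8286) = -22.4983°
θ_1 = β − ψ = -89.9990°
θ_3 = φ − θ_1 − θ_2 = -60.0043° (wrapped to (-180°,180°])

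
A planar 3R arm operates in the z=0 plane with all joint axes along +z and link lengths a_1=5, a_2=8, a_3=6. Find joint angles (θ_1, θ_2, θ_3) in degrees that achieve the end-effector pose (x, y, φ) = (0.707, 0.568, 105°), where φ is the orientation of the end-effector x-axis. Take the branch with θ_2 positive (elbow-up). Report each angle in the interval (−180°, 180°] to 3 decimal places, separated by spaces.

wrist centre = target − a_3·(cos φ, sin φ) = (2.2599, -5.2276)
cos θ_2 = (32.4345−5²−8²)/(2·5·8) = -0.7071; θ_2 = 134.9969° (elbow-up)
β = atan2(-5.2276,2.2599) = -66.6208°; ψ = atan2(5.6572,-0.6565) = 96.6199°
θ_1 = β − ψ = -163.2407°
θ_3 = φ − θ_1 − θ_2 = 133.2438° (wrapped to (-180°,180°])

-163.241 134.997 133.244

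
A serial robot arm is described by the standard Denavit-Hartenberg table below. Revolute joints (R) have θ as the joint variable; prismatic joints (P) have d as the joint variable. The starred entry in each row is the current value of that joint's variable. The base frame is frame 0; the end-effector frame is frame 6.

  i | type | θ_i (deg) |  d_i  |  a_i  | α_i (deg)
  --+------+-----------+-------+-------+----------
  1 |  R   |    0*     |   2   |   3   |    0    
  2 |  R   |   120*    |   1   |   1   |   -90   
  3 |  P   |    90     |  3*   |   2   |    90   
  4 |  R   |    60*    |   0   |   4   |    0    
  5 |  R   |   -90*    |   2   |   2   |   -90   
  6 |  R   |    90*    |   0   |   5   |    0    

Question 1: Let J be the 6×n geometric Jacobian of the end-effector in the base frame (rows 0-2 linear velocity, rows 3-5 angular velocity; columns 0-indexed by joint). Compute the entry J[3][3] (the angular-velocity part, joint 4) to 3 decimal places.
-0.500

axis z_3 = (-0.5000,0.8660,0.0000); lever o_n−o_3 = (-0.6340,-3.8301,-3.7321)
cross product → J_v[:, 3] = (-3.2321,-1.8660,2.4641)
J_ω[:, 3] = z_3
entry J[3][3] = -0.5000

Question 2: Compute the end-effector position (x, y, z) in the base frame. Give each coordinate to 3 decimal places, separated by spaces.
after link 1: o_1 = (3.0000, 0.0000, 2.0000)
after link 2: o_2 = (2.5000, 0.8660, 3.0000)
after link 3: o_3 = (-0.0981, -0.6340, 1.0000)
after link 4: o_4 = (-3.0981, -2.3660, -1.0000)
after link 5: o_5 = (-3.2321, -0.1340, -2.7321)
after link 6: o_6 = (-0.7321, -4.4641, -2.7321)

-0.732 -4.464 -2.732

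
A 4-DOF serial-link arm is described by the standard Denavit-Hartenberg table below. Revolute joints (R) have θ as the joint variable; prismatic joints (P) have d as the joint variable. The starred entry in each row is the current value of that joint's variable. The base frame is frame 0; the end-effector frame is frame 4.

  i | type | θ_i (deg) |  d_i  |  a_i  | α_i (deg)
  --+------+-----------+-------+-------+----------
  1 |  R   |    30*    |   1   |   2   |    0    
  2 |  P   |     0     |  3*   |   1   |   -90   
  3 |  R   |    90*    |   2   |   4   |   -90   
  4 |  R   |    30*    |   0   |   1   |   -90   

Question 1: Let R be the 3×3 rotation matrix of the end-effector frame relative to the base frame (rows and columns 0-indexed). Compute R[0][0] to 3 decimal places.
End-effector x-axis (col 0 of R) = (0.2500,-0.4330,-0.8660)
R[0][0] = 0.2500

0.250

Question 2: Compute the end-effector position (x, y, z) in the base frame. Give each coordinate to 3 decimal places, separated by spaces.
1.848 2.799 -0.866

after link 1: o_1 = (1.7321, 1.0000, 1.0000)
after link 2: o_2 = (2.5981, 1.5000, 4.0000)
after link 3: o_3 = (1.5981, 3.2321, 0.0000)
after link 4: o_4 = (1.8481, 2.7990, -0.8660)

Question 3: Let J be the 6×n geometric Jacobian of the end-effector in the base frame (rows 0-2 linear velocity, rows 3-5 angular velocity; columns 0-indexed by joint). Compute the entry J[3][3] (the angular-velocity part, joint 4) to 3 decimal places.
axis z_3 = (-0.8660,-0.5000,-0.0000); lever o_n−o_3 = (0.2500,-0.4330,-0.8660)
cross product → J_v[:, 3] = (0.4330,-0.7500,0.5000)
J_ω[:, 3] = z_3
entry J[3][3] = -0.8660

-0.866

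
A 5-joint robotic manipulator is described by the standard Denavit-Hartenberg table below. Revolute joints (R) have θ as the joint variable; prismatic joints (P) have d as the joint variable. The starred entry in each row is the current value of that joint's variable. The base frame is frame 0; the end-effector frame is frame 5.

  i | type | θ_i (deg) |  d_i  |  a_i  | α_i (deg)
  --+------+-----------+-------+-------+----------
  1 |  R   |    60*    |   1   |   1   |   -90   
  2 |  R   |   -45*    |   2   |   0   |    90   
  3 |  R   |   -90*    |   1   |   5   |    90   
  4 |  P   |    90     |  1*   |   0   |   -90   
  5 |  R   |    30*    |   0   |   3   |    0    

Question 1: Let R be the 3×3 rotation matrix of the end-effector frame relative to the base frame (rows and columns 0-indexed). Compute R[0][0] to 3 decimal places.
End-effector x-axis (col 0 of R) = (-0.1294,-0.2241,0.9659)
R[0][0] = -0.1294

-0.129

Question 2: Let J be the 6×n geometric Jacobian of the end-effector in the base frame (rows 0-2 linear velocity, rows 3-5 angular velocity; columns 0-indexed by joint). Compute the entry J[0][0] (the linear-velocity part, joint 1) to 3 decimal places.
2.531

axis z_0 = ẑ; lever o_n−o_0 = (2.0027,-2.5312,3.8978)
cross product → J_v[:, 0] = (2.5312,2.0027,-0.0000)
J_ω[:, 0] = z_0
entry J[0][0] = 2.5312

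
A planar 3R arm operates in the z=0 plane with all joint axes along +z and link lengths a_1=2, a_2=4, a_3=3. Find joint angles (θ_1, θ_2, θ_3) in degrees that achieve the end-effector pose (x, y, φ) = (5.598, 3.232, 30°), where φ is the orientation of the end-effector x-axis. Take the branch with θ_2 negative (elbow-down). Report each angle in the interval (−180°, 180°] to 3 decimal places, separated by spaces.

120.003 -120.003 30.000

wrist centre = target − a_3·(cos φ, sin φ) = (2.9999, 1.7320)
cos θ_2 = (11.9994−2²−4²)/(2·2·4) = -0.5000; θ_2 = -120.0026° (elbow-down)
β = atan2(1.7320,2.9999) = 29.9999°; ψ = atan2(-3.4640,-0.0002) = -90.0026°
θ_1 = β − ψ = 120.0025°
θ_3 = φ − θ_1 − θ_2 = 30.0001° (wrapped to (-180°,180°])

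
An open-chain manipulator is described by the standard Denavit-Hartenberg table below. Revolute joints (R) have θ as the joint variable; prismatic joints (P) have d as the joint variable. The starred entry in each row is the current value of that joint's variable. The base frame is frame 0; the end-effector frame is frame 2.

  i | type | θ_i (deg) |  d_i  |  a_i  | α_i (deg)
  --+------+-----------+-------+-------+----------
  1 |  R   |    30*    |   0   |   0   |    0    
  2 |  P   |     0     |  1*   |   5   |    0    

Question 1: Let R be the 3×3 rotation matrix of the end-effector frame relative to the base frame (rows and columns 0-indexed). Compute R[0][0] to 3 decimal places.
0.866

End-effector x-axis (col 0 of R) = (0.8660,0.5000,0.0000)
R[0][0] = 0.8660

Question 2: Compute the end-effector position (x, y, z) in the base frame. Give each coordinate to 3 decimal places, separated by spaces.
4.330 2.500 1.000

after link 1: o_1 = (0.0000, 0.0000, 0.0000)
after link 2: o_2 = (4.3301, 2.5000, 1.0000)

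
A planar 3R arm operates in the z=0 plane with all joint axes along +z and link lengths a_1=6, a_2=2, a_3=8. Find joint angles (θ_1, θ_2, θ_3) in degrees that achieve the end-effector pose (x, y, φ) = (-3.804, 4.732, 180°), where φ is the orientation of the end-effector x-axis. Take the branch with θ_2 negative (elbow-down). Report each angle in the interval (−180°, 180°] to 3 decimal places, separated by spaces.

66.871 -90.004 -156.867

wrist centre = target − a_3·(cos φ, sin φ) = (4.1960, 4.7320)
cos θ_2 = (39.9982−6²−2²)/(2·6·2) = -0.0001; θ_2 = -90.0042° (elbow-down)
β = atan2(4.7320,4.1960) = 48.4357°; ψ = atan2(-2.0000,5.9999) = -18.4354°
θ_1 = β − ψ = 66.8710°
θ_3 = φ − θ_1 − θ_2 = -156.8668° (wrapped to (-180°,180°])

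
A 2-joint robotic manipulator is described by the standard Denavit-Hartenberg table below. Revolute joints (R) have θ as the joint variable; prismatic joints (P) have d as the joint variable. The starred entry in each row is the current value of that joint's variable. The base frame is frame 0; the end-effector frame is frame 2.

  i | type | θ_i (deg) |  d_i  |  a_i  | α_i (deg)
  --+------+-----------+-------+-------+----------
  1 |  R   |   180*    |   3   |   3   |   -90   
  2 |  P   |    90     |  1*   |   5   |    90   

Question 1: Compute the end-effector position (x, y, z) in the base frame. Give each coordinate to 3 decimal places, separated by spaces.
-3.000 -1.000 -2.000

after link 1: o_1 = (-3.0000, 0.0000, 3.0000)
after link 2: o_2 = (-3.0000, -1.0000, -2.0000)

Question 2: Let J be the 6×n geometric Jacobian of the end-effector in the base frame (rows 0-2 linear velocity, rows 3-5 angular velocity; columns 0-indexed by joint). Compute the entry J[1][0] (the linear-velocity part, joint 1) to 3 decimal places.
-3.000

axis z_0 = ẑ; lever o_n−o_0 = (-3.0000,-1.0000,-2.0000)
cross product → J_v[:, 0] = (1.0000,-3.0000,0.0000)
J_ω[:, 0] = z_0
entry J[1][0] = -3.0000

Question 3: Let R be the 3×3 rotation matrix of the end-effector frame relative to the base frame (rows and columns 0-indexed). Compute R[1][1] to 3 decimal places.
-1.000

End-effector y-axis (col 1 of R) = (-0.0000,-1.0000,0.0000)
R[1][1] = -1.0000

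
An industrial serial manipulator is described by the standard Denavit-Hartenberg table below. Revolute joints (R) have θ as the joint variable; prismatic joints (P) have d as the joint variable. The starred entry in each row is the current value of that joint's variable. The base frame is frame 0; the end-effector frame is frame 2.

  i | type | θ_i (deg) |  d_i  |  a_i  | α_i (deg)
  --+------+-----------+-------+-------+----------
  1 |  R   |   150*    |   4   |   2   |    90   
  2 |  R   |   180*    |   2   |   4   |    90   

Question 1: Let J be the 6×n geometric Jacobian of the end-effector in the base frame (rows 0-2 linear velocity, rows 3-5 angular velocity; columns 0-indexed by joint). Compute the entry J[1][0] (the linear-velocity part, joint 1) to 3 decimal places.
axis z_0 = ẑ; lever o_n−o_0 = (2.7321,0.7321,4.0000)
cross product → J_v[:, 0] = (-0.7321,2.7321,0.0000)
J_ω[:, 0] = z_0
entry J[1][0] = 2.7321

2.732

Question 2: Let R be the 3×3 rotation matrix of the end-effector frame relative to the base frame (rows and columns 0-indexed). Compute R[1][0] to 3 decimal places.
-0.500

End-effector x-axis (col 0 of R) = (0.8660,-0.5000,0.0000)
R[1][0] = -0.5000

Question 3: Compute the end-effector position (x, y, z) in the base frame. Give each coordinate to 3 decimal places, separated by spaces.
after link 1: o_1 = (-1.7321, 1.0000, 4.0000)
after link 2: o_2 = (2.7321, 0.7321, 4.0000)

2.732 0.732 4.000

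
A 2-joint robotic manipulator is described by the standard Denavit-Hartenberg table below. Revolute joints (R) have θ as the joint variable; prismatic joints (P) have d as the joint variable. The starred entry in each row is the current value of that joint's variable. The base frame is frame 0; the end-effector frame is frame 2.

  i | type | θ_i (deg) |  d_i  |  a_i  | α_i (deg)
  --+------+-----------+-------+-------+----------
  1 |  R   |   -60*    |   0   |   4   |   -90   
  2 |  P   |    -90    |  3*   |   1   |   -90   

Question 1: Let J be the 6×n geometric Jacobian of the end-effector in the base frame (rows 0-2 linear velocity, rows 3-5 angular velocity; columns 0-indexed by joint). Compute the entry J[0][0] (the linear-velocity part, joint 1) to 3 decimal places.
axis z_0 = ẑ; lever o_n−o_0 = (4.5981,-1.9641,1.0000)
cross product → J_v[:, 0] = (1.9641,4.5981,-0.0000)
J_ω[:, 0] = z_0
entry J[0][0] = 1.9641

1.964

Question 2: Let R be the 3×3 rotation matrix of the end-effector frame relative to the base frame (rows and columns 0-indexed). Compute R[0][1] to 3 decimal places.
End-effector y-axis (col 1 of R) = (-0.8660,-0.5000,-0.0000)
R[0][1] = -0.8660

-0.866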